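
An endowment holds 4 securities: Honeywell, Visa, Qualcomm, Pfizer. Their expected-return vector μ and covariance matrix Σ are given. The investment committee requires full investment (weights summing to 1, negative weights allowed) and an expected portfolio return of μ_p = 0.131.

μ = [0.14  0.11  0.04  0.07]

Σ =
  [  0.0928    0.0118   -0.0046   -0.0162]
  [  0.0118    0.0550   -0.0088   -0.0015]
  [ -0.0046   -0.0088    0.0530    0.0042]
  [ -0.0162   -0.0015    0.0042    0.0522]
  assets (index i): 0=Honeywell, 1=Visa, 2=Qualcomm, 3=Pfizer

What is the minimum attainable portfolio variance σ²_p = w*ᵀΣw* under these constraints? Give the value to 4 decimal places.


u=Σ⁻¹μ = [1.6413  1.8676  1.0631  1.8185]
v=Σ⁻¹𝟙 = [13.2328  19.3827  21.4840  22.0922]
a=μᵀu=0.605035  b=𝟙ᵀu=6.390506  c=𝟙ᵀv=76.191725  D=ac−b²=5.260065
λ₁=(c·0.131−b)/D = (76.191725·0.131−6.390506)/5.260065 = 0.682617
λ₂=(a−b·0.131)/D = (0.605035−6.390506·0.131)/5.260065 = -0.044129
w* = 0.682617·u + -0.044129·v:
  w_0 = 0.682617·1.6413 + -0.044129·13.2328 = 0.5364  (Honeywell)
  w_1 = 0.682617·1.8676 + -0.044129·19.3827 = 0.4195  (Visa)
  w_2 = 0.682617·1.0631 + -0.044129·21.4840 = -0.2223  (Qualcomm)
  w_3 = 0.682617·1.8185 + -0.044129·22.0922 = 0.2664  (Pfizer)
Σw_i=1.0000  μᵀw=0.1310
σ²=wᵀΣw=λ₁·μ_p+λ₂ = 0.682617·0.131 + -0.044129 = 0.045294 ≈ 0.0453

0.0453


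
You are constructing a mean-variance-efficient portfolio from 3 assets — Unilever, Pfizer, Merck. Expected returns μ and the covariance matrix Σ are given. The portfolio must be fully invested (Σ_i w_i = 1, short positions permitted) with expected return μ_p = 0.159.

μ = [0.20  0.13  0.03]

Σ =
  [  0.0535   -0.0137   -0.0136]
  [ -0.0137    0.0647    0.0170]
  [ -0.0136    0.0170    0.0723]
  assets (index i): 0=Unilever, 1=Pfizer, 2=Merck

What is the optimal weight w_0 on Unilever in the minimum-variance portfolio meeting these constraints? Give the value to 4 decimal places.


0.5573

p=Σ⁻¹μ = [4.6191  2.8245  0.6197]
q=Σ⁻¹𝟙 = [26.8792  17.2506  14.8312]
a=μᵀp=1.309608  b=𝟙ᵀp=8.063359  c=𝟙ᵀq=58.961040  D=ac−b²=12.198091
λ₁=(c·0.159−b)/D = (58.961040·0.159−8.063359)/12.198091 = 0.107512
λ₂=(a−b·0.159)/D = (1.309608−8.063359·0.159)/12.198091 = 0.002257
w* = 0.107512·p + 0.002257·q:
  w_0 = 0.107512·4.6191 + 0.002257·26.8792 = 0.5573  (Unilever)
  w_1 = 0.107512·2.8245 + 0.002257·17.2506 = 0.3426  (Pfizer)
  w_2 = 0.107512·0.6197 + 0.002257·14.8312 = 0.1001  (Merck)
Σw_i=1.0000  μᵀw=0.1590
σ²=wᵀΣw=λ₁·μ_p+λ₂ = 0.107512·0.159 + 0.002257 = 0.019352 ≈ 0.0194


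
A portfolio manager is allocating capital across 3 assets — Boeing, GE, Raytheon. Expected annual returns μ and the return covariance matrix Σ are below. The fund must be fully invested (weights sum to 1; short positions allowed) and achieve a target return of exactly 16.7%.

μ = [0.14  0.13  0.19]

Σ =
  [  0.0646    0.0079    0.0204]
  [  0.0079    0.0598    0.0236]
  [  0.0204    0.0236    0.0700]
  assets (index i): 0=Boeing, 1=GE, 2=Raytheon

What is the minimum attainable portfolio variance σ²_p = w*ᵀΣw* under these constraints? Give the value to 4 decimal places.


u=Σ⁻¹μ = [1.4211  1.2439  1.8807]
v=Σ⁻¹𝟙 = [11.8616  12.5519  6.5971]
a=μᵀu=0.718012  b=𝟙ᵀu=4.545820  c=𝟙ᵀv=31.010585  D=ac−b²=1.601503
λ₁=(c·0.167−b)/D = (31.010585·0.167−4.545820)/1.601503 = 0.395221
λ₂=(a−b·0.167)/D = (0.718012−4.545820·0.167)/1.601503 = -0.025688
w* = 0.395221·u + -0.025688·v:
  w_0 = 0.395221·1.4211 + -0.025688·11.8616 = 0.2570  (Boeing)
  w_1 = 0.395221·1.2439 + -0.025688·12.5519 = 0.1692  (GE)
  w_2 = 0.395221·1.8807 + -0.025688·6.5971 = 0.5738  (Raytheon)
Σw_i=1.0000  μᵀw=0.1670
σ²=wᵀΣw=λ₁·μ_p+λ₂ = 0.395221·0.167 + -0.025688 = 0.040314 ≈ 0.0403

0.0403


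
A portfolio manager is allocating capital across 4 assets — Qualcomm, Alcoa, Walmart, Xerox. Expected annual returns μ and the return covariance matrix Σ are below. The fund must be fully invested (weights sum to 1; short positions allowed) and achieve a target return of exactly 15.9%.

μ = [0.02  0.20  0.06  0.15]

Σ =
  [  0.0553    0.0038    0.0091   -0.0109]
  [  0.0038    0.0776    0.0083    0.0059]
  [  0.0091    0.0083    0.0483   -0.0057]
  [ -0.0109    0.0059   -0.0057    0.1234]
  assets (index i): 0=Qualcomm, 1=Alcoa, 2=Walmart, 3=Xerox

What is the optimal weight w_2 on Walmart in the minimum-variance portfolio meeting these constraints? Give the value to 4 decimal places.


u=Σ⁻¹μ = [0.2774  2.3765  0.9195  1.1689]
v=Σ⁻¹𝟙 = [16.5658  9.4912  17.1206  9.9040]
a=μᵀu=0.711359  b=𝟙ᵀu=4.742393  c=𝟙ᵀv=53.081662  D=ac−b²=15.269836
λ₁=(c·0.159−b)/D = (53.081662·0.159−4.742393)/15.269836 = 0.242150
λ₂=(a−b·0.159)/D = (0.711359−4.742393·0.159)/15.269836 = -0.002795
w* = 0.242150·u + -0.002795·v:
  w_0 = 0.242150·0.2774 + -0.002795·16.5658 = 0.0209  (Qualcomm)
  w_1 = 0.242150·2.3765 + -0.002795·9.4912 = 0.5489  (Alcoa)
  w_2 = 0.242150·0.9195 + -0.002795·17.1206 = 0.1748  (Walmart)
  w_3 = 0.242150·1.1689 + -0.002795·9.9040 = 0.2554  (Xerox)
Σw_i=1.0000  μᵀw=0.1590
σ²=wᵀΣw=λ₁·μ_p+λ₂ = 0.242150·0.159 + -0.002795 = 0.035707 ≈ 0.0357

0.1748


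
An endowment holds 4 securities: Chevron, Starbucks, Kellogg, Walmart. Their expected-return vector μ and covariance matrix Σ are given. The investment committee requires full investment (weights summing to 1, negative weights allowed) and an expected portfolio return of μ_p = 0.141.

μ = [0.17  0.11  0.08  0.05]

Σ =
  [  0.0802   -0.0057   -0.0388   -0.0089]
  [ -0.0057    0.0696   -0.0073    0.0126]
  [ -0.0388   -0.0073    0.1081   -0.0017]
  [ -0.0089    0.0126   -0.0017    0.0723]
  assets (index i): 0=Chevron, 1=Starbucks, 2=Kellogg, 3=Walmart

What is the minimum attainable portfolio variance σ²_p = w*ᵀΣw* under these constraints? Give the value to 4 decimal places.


0.0243

x=Σ⁻¹μ = [3.3576  1.9263  2.0882  0.8183]
y=Σ⁻¹𝟙 = [24.5750  15.7753  19.3656  14.5625]
a=μᵀx=0.990661  b=𝟙ᵀx=8.190399  c=𝟙ᵀy=74.278374  D=ac−b²=6.502086
λ₁=(c·0.141−b)/D = (74.278374·0.141−8.190399)/6.502086 = 0.351095
λ₂=(a−b·0.141)/D = (0.990661−8.190399·0.141)/6.502086 = -0.025251
w* = 0.351095·x + -0.025251·y:
  w_0 = 0.351095·3.3576 + -0.025251·24.5750 = 0.5583  (Chevron)
  w_1 = 0.351095·1.9263 + -0.025251·15.7753 = 0.2780  (Starbucks)
  w_2 = 0.351095·2.0882 + -0.025251·19.3656 = 0.2441  (Kellogg)
  w_3 = 0.351095·0.8183 + -0.025251·14.5625 = -0.0804  (Walmart)
Σw_i=1.0000  μᵀw=0.1410
σ²=wᵀΣw=λ₁·μ_p+λ₂ = 0.351095·0.141 + -0.025251 = 0.024253 ≈ 0.0243


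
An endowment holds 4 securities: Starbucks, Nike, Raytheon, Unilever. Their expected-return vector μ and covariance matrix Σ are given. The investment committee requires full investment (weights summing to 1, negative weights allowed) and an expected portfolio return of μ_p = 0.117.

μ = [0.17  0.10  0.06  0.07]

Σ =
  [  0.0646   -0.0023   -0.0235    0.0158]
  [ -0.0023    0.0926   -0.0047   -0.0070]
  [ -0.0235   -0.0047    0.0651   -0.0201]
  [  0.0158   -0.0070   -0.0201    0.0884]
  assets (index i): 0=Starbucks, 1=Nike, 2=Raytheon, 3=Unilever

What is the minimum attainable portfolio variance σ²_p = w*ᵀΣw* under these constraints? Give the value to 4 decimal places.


p=Σ⁻¹μ = [3.3802  1.3565  2.5069  0.8651]
q=Σ⁻¹𝟙 = [22.9691  13.9879  29.2854  14.9733]
a=μᵀp=0.921266  b=𝟙ᵀp=8.108790  c=𝟙ᵀq=81.215714  D=ac−b²=9.068771
λ₁=(c·0.117−b)/D = (81.215714·0.117−8.108790)/9.068771 = 0.153654
λ₂=(a−b·0.117)/D = (0.921266−8.108790·0.117)/9.068771 = -0.003028
w* = 0.153654·p + -0.003028·q:
  w_0 = 0.153654·3.3802 + -0.003028·22.9691 = 0.4498  (Starbucks)
  w_1 = 0.153654·1.3565 + -0.003028·13.9879 = 0.1661  (Nike)
  w_2 = 0.153654·2.5069 + -0.003028·29.2854 = 0.2965  (Raytheon)
  w_3 = 0.153654·0.8651 + -0.003028·14.9733 = 0.0876  (Unilever)
Σw_i=1.0000  μᵀw=0.1170
σ²=wᵀΣw=λ₁·μ_p+λ₂ = 0.153654·0.117 + -0.003028 = 0.014949 ≈ 0.0149

0.0149


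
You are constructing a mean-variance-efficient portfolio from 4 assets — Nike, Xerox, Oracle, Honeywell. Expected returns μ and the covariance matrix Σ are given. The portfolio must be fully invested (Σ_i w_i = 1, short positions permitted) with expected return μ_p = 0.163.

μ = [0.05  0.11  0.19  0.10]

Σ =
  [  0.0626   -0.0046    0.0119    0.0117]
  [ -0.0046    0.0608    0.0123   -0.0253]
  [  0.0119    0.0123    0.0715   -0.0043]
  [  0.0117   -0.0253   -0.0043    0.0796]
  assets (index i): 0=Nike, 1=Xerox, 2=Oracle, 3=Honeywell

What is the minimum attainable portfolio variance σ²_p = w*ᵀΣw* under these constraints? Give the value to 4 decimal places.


0.0329

x=Σ⁻¹μ = [0.1209  2.1954  2.3837  2.0651]
y=Σ⁻¹𝟙 = [12.4931  23.3190  9.0153  18.6252]
a=μᵀx=0.906961  b=𝟙ᵀx=6.765187  c=𝟙ᵀy=63.452737  D=ac−b²=11.781421
λ₁=(c·0.163−b)/D = (63.452737·0.163−6.765187)/11.781421 = 0.303665
λ₂=(a−b·0.163)/D = (0.906961−6.765187·0.163)/11.781421 = -0.016616
w* = 0.303665·x + -0.016616·y:
  w_0 = 0.303665·0.1209 + -0.016616·12.4931 = -0.1709  (Nike)
  w_1 = 0.303665·2.1954 + -0.016616·23.3190 = 0.2792  (Xerox)
  w_2 = 0.303665·2.3837 + -0.016616·9.0153 = 0.5741  (Oracle)
  w_3 = 0.303665·2.0651 + -0.016616·18.6252 = 0.3176  (Honeywell)
Σw_i=1.0000  μᵀw=0.1630
σ²=wᵀΣw=λ₁·μ_p+λ₂ = 0.303665·0.163 + -0.016616 = 0.032881 ≈ 0.0329


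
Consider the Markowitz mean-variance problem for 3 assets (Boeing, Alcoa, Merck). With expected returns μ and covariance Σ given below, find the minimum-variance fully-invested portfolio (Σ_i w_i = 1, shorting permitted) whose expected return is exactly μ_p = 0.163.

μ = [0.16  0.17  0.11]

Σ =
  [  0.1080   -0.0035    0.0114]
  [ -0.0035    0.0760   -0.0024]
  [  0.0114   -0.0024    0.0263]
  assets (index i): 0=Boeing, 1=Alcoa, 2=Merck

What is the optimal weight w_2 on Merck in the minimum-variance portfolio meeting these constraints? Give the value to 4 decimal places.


0.0577

x=Σ⁻¹μ = [1.1475  2.4130  3.9053]
y=Σ⁻¹𝟙 = [5.8455  14.5898  36.8204]
a=μᵀx=1.023391  b=𝟙ᵀx=7.465797  c=𝟙ᵀy=57.255748  D=ac−b²=2.856889
λ₁=(c·0.163−b)/D = (57.255748·0.163−7.465797)/2.856889 = 0.653469
λ₂=(a−b·0.163)/D = (1.023391−7.465797·0.163)/2.856889 = -0.067743
w* = 0.653469·x + -0.067743·y:
  w_0 = 0.653469·1.1475 + -0.067743·5.8455 = 0.3538  (Boeing)
  w_1 = 0.653469·2.4130 + -0.067743·14.5898 = 0.5885  (Alcoa)
  w_2 = 0.653469·3.9053 + -0.067743·36.8204 = 0.0577  (Merck)
Σw_i=1.0000  μᵀw=0.1630
σ²=wᵀΣw=λ₁·μ_p+λ₂ = 0.653469·0.163 + -0.067743 = 0.038773 ≈ 0.0388


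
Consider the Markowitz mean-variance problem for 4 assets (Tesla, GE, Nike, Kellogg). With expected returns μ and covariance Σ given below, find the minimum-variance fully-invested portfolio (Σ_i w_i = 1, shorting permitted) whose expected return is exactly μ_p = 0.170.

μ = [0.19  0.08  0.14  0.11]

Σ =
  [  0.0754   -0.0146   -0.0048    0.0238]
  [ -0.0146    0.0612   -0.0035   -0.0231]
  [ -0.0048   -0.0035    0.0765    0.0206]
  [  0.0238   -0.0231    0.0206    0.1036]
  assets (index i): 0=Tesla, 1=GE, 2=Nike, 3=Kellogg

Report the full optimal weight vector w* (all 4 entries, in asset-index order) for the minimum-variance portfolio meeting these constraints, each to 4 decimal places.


g=Σ⁻¹μ = [2.9331  2.3126  1.9828  0.5093]
h=Σ⁻¹𝟙 = [15.9781  24.2191  12.8031  8.8363]
a=μᵀg=1.075914  b=𝟙ᵀg=7.737791  c=𝟙ᵀh=61.836575  D=ac−b²=6.657406
λ₁=(c·0.170−b)/D = (61.836575·0.170−7.737791)/6.657406 = 0.416743
λ₂=(a−b·0.170)/D = (1.075914−7.737791·0.170)/6.657406 = -0.035977
w* = 0.416743·g + -0.035977·h:
  w_0 = 0.416743·2.9331 + -0.035977·15.9781 = 0.6475  (Tesla)
  w_1 = 0.416743·2.3126 + -0.035977·24.2191 = 0.0924  (GE)
  w_2 = 0.416743·1.9828 + -0.035977·12.8031 = 0.3657  (Nike)
  w_3 = 0.416743·0.5093 + -0.035977·8.8363 = -0.1056  (Kellogg)
Σw_i=1.0000  μᵀw=0.1700
σ²=wᵀΣw=λ₁·μ_p+λ₂ = 0.416743·0.170 + -0.035977 = 0.034870 ≈ 0.0349

0.6475  0.0924  0.3657  -0.1056


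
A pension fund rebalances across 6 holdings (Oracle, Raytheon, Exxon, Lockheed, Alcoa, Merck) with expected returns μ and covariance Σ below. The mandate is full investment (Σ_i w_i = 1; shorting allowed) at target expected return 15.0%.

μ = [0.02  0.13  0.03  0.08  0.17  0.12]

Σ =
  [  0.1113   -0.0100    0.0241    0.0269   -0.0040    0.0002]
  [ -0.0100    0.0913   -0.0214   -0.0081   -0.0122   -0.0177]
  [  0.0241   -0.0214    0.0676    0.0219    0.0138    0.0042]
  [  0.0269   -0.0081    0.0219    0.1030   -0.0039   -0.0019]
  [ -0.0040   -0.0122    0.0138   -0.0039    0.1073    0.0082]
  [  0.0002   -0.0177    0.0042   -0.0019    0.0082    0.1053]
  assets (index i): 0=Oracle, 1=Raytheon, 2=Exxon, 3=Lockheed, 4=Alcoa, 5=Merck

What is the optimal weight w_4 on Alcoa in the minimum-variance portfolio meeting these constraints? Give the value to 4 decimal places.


x=Σ⁻¹μ = [0.1325  2.0893  0.3227  0.9278  1.7151  1.3609]
y=Σ⁻¹𝟙 = [6.3160  18.9523  13.5743  7.2300  9.3457  11.5316]
a=μᵀx=0.813037  b=𝟙ᵀx=6.548311  c=𝟙ᵀy=66.949918  D=ac−b²=11.552378
λ₁=(c·0.150−b)/D = (66.949918·0.150−6.548311)/11.552378 = 0.302464
λ₂=(a−b·0.150)/D = (0.813037−6.548311·0.150)/11.552378 = -0.014647
w* = 0.302464·x + -0.014647·y:
  w_0 = 0.302464·0.1325 + -0.014647·6.3160 = -0.0524  (Oracle)
  w_1 = 0.302464·2.0893 + -0.014647·18.9523 = 0.3544  (Raytheon)
  w_2 = 0.302464·0.3227 + -0.014647·13.5743 = -0.1012  (Exxon)
  w_3 = 0.302464·0.9278 + -0.014647·7.2300 = 0.1747  (Lockheed)
  w_4 = 0.302464·1.7151 + -0.014647·9.3457 = 0.3819  (Alcoa)
  w_5 = 0.302464·1.3609 + -0.014647·11.5316 = 0.2427  (Merck)
Σw_i=1.0000  μᵀw=0.1500
σ²=wᵀΣw=λ₁·μ_p+λ₂ = 0.302464·0.150 + -0.014647 = 0.030722 ≈ 0.0307

0.3819


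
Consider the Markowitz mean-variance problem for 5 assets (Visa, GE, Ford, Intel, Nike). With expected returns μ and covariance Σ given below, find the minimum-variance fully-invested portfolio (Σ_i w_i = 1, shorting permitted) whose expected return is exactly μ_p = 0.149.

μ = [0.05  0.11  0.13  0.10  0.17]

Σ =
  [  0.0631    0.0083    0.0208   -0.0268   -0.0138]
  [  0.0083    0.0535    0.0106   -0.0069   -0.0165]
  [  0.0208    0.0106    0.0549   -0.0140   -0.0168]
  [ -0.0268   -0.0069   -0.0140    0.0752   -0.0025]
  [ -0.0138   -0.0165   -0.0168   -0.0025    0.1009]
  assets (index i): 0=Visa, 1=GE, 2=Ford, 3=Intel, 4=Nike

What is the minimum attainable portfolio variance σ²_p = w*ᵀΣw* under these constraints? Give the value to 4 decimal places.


0.0206

x=Σ⁻¹μ = [1.2275  2.4891  2.9577  2.6399  2.8176]
y=Σ⁻¹𝟙 = [23.0890  21.2508  18.6287  27.6202  20.3298]
a=μᵀx=1.462670  b=𝟙ᵀx=12.131862  c=𝟙ᵀy=110.918557  D=ac−b²=15.055146
λ₁=(c·0.149−b)/D = (110.918557·0.149−12.131862)/15.055146 = 0.291927
λ₂=(a−b·0.149)/D = (1.462670−12.131862·0.149)/15.055146 = -0.022914
w* = 0.291927·x + -0.022914·y:
  w_0 = 0.291927·1.2275 + -0.022914·23.0890 = -0.1707  (Visa)
  w_1 = 0.291927·2.4891 + -0.022914·21.2508 = 0.2397  (GE)
  w_2 = 0.291927·2.9577 + -0.022914·18.6287 = 0.4366  (Ford)
  w_3 = 0.291927·2.6399 + -0.022914·27.6202 = 0.1378  (Intel)
  w_4 = 0.291927·2.8176 + -0.022914·20.3298 = 0.3567  (Nike)
Σw_i=1.0000  μᵀw=0.1490
σ²=wᵀΣw=λ₁·μ_p+λ₂ = 0.291927·0.149 + -0.022914 = 0.020583 ≈ 0.0206


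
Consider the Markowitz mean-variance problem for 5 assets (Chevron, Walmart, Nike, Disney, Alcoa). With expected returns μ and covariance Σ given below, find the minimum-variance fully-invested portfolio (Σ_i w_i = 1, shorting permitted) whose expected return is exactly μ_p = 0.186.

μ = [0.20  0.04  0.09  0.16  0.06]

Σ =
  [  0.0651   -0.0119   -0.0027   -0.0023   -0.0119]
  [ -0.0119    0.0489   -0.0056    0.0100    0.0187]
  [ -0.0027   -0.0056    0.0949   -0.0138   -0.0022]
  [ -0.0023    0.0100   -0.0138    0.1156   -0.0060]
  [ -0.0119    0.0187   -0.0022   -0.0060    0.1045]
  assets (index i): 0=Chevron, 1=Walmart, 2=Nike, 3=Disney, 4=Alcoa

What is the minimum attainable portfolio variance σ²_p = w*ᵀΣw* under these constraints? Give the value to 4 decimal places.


p=Σ⁻¹μ = [3.5624  1.1831  1.3672  1.5619  0.8866]
q=Σ⁻¹𝟙 = [21.9417  22.0682  14.0262  9.3170  8.9492]
a=μᵀp=1.185942  b=𝟙ᵀp=8.561097  c=𝟙ᵀq=76.302267  D=ac−b²=17.197709
λ₁=(c·0.186−b)/D = (76.302267·0.186−8.561097)/17.197709 = 0.327435
λ₂=(a−b·0.186)/D = (1.185942−8.561097·0.186)/17.197709 = -0.023632
w* = 0.327435·p + -0.023632·q:
  w_0 = 0.327435·3.5624 + -0.023632·21.9417 = 0.6479  (Chevron)
  w_1 = 0.327435·1.1831 + -0.023632·22.0682 = -0.1342  (Walmart)
  w_2 = 0.327435·1.3672 + -0.023632·14.0262 = 0.1162  (Nike)
  w_3 = 0.327435·1.5619 + -0.023632·9.3170 = 0.2912  (Disney)
  w_4 = 0.327435·0.8866 + -0.023632·8.9492 = 0.0788  (Alcoa)
Σw_i=1.0000  μᵀw=0.1860
σ²=wᵀΣw=λ₁·μ_p+λ₂ = 0.327435·0.186 + -0.023632 = 0.037271 ≈ 0.0373

0.0373


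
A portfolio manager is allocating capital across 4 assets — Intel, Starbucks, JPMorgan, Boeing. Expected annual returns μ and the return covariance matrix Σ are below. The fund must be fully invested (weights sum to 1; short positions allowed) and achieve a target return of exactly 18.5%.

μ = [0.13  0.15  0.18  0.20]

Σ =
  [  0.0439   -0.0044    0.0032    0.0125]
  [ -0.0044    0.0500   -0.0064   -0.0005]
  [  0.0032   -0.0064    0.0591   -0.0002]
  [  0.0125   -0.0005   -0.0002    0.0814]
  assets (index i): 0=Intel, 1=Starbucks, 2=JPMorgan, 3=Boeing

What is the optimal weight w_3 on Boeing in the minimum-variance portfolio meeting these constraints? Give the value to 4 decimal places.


x=Σ⁻¹μ = [2.4873  3.6643  3.3149  2.1057]
y=Σ⁻¹𝟙 = [21.2486  24.3217  18.4350  9.2167]
a=μᵀx=1.890819  b=𝟙ᵀx=11.572216  c=𝟙ᵀy=73.222030  D=ac−b²=4.533396
λ₁=(c·0.185−b)/D = (73.222030·0.185−11.572216)/4.533396 = 0.435404
λ₂=(a−b·0.185)/D = (1.890819−11.572216·0.185)/4.533396 = -0.055155
w* = 0.435404·x + -0.055155·y:
  w_0 = 0.435404·2.4873 + -0.055155·21.2486 = -0.0890  (Intel)
  w_1 = 0.435404·3.6643 + -0.055155·24.3217 = 0.2540  (Starbucks)
  w_2 = 0.435404·3.3149 + -0.055155·18.4350 = 0.4265  (JPMorgan)
  w_3 = 0.435404·2.1057 + -0.055155·9.2167 = 0.4085  (Boeing)
Σw_i=1.0000  μᵀw=0.1850
σ²=wᵀΣw=λ₁·μ_p+λ₂ = 0.435404·0.185 + -0.055155 = 0.025394 ≈ 0.0254

0.4085


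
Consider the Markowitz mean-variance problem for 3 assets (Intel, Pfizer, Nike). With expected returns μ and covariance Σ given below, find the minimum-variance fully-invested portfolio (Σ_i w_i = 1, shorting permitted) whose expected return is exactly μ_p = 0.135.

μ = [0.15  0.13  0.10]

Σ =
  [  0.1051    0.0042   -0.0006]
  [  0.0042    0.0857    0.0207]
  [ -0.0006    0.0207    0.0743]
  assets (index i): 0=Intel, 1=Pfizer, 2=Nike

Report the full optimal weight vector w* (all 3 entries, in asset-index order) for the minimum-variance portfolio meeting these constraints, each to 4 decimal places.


u=Σ⁻¹μ = [1.3850  1.2021  1.0222]
v=Σ⁻¹𝟙 = [9.2380  8.5203  11.1598]
a=μᵀu=0.466247  b=𝟙ᵀu=3.609317  c=𝟙ᵀv=28.918089  D=ac−b²=0.455788
λ₁=(c·0.135−b)/D = (28.918089·0.135−3.609317)/0.455788 = 0.646406
λ₂=(a−b·0.135)/D = (0.466247−3.609317·0.135)/0.455788 = -0.046099
w* = 0.646406·u + -0.046099·v:
  w_0 = 0.646406·1.3850 + -0.046099·9.2380 = 0.4694  (Intel)
  w_1 = 0.646406·1.2021 + -0.046099·8.5203 = 0.3843  (Pfizer)
  w_2 = 0.646406·1.0222 + -0.046099·11.1598 = 0.1463  (Nike)
Σw_i=1.0000  μᵀw=0.1350
σ²=wᵀΣw=λ₁·μ_p+λ₂ = 0.646406·0.135 + -0.046099 = 0.041166 ≈ 0.0412

0.4694  0.3843  0.1463


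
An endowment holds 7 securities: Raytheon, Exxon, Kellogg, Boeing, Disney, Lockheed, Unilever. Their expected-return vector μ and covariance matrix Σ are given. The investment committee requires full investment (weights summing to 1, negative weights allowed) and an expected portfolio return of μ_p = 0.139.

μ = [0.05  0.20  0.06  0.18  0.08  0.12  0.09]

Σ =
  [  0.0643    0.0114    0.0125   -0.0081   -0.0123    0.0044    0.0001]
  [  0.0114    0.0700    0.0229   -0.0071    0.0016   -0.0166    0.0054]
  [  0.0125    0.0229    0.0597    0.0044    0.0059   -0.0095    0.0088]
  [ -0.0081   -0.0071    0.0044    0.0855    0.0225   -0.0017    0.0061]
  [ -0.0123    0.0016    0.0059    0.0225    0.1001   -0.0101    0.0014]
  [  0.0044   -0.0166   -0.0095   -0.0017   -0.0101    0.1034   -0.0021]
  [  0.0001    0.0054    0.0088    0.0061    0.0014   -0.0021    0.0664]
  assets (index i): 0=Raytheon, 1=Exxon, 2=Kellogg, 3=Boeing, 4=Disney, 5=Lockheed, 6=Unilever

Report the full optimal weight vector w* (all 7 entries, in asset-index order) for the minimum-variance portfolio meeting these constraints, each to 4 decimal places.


0.1117  0.2839  0.0102  0.1995  0.0852  0.1811  0.1284

u=Σ⁻¹μ = [0.5202  3.5121  -0.5328  2.3122  0.4825  1.7582  0.9726]
v=Σ⁻¹𝟙 = [14.1612  12.5315  7.5145  10.4755  9.8883  13.1581  12.2692]
a=μᵀu=1.449786  b=𝟙ᵀu=9.025086  c=𝟙ᵀv=79.998262  D=ac−b²=34.528186
λ₁=(c·0.139−b)/D = (79.998262·0.139−9.025086)/34.528186 = 0.060666
λ₂=(a−b·0.139)/D = (1.449786−9.025086·0.139)/34.528186 = 0.005656
w* = 0.060666·u + 0.005656·v:
  w_0 = 0.060666·0.5202 + 0.005656·14.1612 = 0.1117  (Raytheon)
  w_1 = 0.060666·3.5121 + 0.005656·12.5315 = 0.2839  (Exxon)
  w_2 = 0.060666·-0.5328 + 0.005656·7.5145 = 0.0102  (Kellogg)
  w_3 = 0.060666·2.3122 + 0.005656·10.4755 = 0.1995  (Boeing)
  w_4 = 0.060666·0.4825 + 0.005656·9.8883 = 0.0852  (Disney)
  w_5 = 0.060666·1.7582 + 0.005656·13.1581 = 0.1811  (Lockheed)
  w_6 = 0.060666·0.9726 + 0.005656·12.2692 = 0.1284  (Unilever)
Σw_i=1.0000  μᵀw=0.1390
σ²=wᵀΣw=λ₁·μ_p+λ₂ = 0.060666·0.139 + 0.005656 = 0.014089 ≈ 0.0141


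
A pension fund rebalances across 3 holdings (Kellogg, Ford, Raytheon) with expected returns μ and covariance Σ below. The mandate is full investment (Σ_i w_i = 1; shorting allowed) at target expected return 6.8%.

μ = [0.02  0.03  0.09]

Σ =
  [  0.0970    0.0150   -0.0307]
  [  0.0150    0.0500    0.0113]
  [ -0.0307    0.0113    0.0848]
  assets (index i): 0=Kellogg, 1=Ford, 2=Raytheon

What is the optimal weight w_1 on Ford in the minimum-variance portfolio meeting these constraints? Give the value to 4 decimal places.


p=Σ⁻¹μ = [0.5805  0.1428  1.2524]
q=Σ⁻¹𝟙 = [13.0255  12.7453  14.8097]
a=μᵀp=0.128614  b=𝟙ᵀp=1.975743  c=𝟙ᵀq=40.580576  D=ac−b²=1.315679
λ₁=(c·0.068−b)/D = (40.580576·0.068−1.975743)/1.315679 = 0.595689
λ₂=(a−b·0.068)/D = (0.128614−1.975743·0.068)/1.315679 = -0.004360
w* = 0.595689·p + -0.004360·q:
  w_0 = 0.595689·0.5805 + -0.004360·13.0255 = 0.2890  (Kellogg)
  w_1 = 0.595689·0.1428 + -0.004360·12.7453 = 0.0295  (Ford)
  w_2 = 0.595689·1.2524 + -0.004360·14.8097 = 0.6815  (Raytheon)
Σw_i=1.0000  μᵀw=0.0680
σ²=wᵀΣw=λ₁·μ_p+λ₂ = 0.595689·0.068 + -0.004360 = 0.036147 ≈ 0.0361

0.0295


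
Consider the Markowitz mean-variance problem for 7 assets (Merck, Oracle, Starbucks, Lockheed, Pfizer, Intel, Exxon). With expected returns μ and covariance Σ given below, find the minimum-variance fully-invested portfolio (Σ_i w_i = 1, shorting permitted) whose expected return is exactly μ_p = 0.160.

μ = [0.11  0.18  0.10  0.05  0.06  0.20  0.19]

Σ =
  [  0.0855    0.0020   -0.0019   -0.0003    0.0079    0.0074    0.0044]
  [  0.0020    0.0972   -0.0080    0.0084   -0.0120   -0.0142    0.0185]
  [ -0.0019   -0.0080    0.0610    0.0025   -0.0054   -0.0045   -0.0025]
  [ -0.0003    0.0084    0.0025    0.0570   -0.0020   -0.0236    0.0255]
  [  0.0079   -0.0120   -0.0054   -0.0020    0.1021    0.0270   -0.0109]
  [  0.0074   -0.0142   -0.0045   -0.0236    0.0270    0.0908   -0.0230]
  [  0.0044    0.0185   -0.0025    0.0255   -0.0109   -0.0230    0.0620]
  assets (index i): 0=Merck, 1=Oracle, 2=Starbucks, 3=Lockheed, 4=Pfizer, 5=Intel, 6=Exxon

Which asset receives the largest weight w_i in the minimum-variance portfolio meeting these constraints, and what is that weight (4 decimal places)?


x=Σ⁻¹μ = [0.7676  1.8337  2.3367  0.2551  0.3621  3.4641  3.8009]
y=Σ⁻¹𝟙 = [8.8044  11.3332  20.1891  16.5059  8.4904  18.5086  14.5067]
a=μᵀx=2.097631  b=𝟙ᵀx=12.820068  c=𝟙ᵀy=98.338164  D=ac−b²=41.923025
λ₁=(c·0.160−b)/D = (98.338164·0.160−12.820068)/41.923025 = 0.069509
λ₂=(a−b·0.160)/D = (2.097631−12.820068·0.160)/41.923025 = 0.001107
w* = 0.069509·x + 0.001107·y:
  w_0 = 0.069509·0.7676 + 0.001107·8.8044 = 0.0631  (Merck)
  w_1 = 0.069509·1.8337 + 0.001107·11.3332 = 0.1400  (Oracle)
  w_2 = 0.069509·2.3367 + 0.001107·20.1891 = 0.1848  (Starbucks)
  w_3 = 0.069509·0.2551 + 0.001107·16.5059 = 0.0360  (Lockheed)
  w_4 = 0.069509·0.3621 + 0.001107·8.4904 = 0.0346  (Pfizer)
  w_5 = 0.069509·3.4641 + 0.001107·18.5086 = 0.2613  (Intel)
  w_6 = 0.069509·3.8009 + 0.001107·14.5067 = 0.2803  (Exxon)
Σw_i=1.0000  μᵀw=0.1600
σ²=wᵀΣw=λ₁·μ_p+λ₂ = 0.069509·0.160 + 0.001107 = 0.012229 ≈ 0.0122

Exxon (0.2803)


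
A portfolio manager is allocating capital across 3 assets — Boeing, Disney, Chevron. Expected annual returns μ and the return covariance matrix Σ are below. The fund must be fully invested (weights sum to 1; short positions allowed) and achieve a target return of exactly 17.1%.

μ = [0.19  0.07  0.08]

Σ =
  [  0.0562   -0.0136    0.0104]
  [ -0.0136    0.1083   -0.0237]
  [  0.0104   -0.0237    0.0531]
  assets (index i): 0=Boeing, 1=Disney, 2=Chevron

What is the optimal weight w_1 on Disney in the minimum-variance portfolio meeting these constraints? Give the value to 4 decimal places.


p=Σ⁻¹μ = [3.4499  1.3980  1.4549]
q=Σ⁻¹𝟙 = [17.5608  16.4102  22.7173]
a=μᵀp=0.869717  b=𝟙ᵀp=6.302661  c=𝟙ᵀq=56.688387  D=ac−b²=9.579318
λ₁=(c·0.171−b)/D = (56.688387·0.171−6.302661)/9.579318 = 0.353997
λ₂=(a−b·0.171)/D = (0.869717−6.302661·0.171)/9.579318 = -0.021717
w* = 0.353997·p + -0.021717·q:
  w_0 = 0.353997·3.4499 + -0.021717·17.5608 = 0.8399  (Boeing)
  w_1 = 0.353997·1.3980 + -0.021717·16.4102 = 0.1385  (Disney)
  w_2 = 0.353997·1.4549 + -0.021717·22.7173 = 0.0217  (Chevron)
Σw_i=1.0000  μᵀw=0.1710
σ²=wᵀΣw=λ₁·μ_p+λ₂ = 0.353997·0.171 + -0.021717 = 0.038816 ≈ 0.0388

0.1385


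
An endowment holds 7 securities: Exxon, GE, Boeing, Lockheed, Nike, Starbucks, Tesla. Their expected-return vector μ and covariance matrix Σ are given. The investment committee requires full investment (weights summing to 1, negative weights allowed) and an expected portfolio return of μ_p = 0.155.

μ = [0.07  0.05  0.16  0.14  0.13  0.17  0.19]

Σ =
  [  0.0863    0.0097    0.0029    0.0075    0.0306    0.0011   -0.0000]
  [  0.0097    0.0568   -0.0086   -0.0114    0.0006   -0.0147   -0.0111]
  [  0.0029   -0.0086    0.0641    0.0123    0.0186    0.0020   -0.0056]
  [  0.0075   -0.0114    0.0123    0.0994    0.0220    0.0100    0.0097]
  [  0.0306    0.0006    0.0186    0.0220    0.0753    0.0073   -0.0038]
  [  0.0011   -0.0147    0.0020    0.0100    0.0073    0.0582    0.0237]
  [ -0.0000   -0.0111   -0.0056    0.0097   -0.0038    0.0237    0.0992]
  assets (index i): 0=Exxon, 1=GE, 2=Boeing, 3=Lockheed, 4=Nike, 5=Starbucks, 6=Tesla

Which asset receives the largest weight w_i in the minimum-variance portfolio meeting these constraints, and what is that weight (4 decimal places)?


p=Σ⁻¹μ = [0.1331  2.3778  2.5389  0.7997  0.6306  2.5375  1.6644]
q=Σ⁻¹𝟙 = [6.0510  26.9910  16.9210  7.2325  3.0372  17.9423  9.1785]
a=μᵀp=1.475979  b=𝟙ᵀp=10.681982  c=𝟙ᵀq=87.353536  D=ac−b²=14.827216
λ₁=(c·0.155−b)/D = (87.353536·0.155−10.681982)/14.827216 = 0.192741
λ₂=(a−b·0.155)/D = (1.475979−10.681982·0.155)/14.827216 = -0.012122
w* = 0.192741·p + -0.012122·q:
  w_0 = 0.192741·0.1331 + -0.012122·6.0510 = -0.0477  (Exxon)
  w_1 = 0.192741·2.3778 + -0.012122·26.9910 = 0.1311  (GE)
  w_2 = 0.192741·2.5389 + -0.012122·16.9210 = 0.2842  (Boeing)
  w_3 = 0.192741·0.7997 + -0.012122·7.2325 = 0.0665  (Lockheed)
  w_4 = 0.192741·0.6306 + -0.012122·3.0372 = 0.0847  (Nike)
  w_5 = 0.192741·2.5375 + -0.012122·17.9423 = 0.2716  (Starbucks)
  w_6 = 0.192741·1.6644 + -0.012122·9.1785 = 0.2095  (Tesla)
Σw_i=1.0000  μᵀw=0.1550
σ²=wᵀΣw=λ₁·μ_p+λ₂ = 0.192741·0.155 + -0.012122 = 0.017753 ≈ 0.0178

Boeing (0.2842)


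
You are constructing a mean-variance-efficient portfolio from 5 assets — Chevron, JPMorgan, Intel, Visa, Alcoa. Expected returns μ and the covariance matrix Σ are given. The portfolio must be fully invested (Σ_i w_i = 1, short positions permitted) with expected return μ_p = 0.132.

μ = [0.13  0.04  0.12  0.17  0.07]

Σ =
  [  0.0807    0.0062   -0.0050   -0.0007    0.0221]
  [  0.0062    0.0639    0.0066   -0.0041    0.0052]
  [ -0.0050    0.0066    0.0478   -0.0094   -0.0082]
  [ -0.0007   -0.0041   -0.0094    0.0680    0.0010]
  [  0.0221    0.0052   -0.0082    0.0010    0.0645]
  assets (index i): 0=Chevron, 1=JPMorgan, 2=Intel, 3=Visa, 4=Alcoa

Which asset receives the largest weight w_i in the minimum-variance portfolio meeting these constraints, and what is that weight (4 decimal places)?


Intel (0.3744)

p=Σ⁻¹μ = [1.5792  0.2407  3.3854  2.9854  0.9089]
q=Σ⁻¹𝟙 = [9.3228  12.0599  26.4321  18.9710  14.4035]
a=μᵀp=1.192306  b=𝟙ᵀp=9.099538  c=𝟙ᵀq=81.189399  D=ac−b²=14.001031
λ₁=(c·0.132−b)/D = (81.189399·0.132−9.099538)/14.001031 = 0.115525
λ₂=(a−b·0.132)/D = (1.192306−9.099538·0.132)/14.001031 = -0.000631
w* = 0.115525·p + -0.000631·q:
  w_0 = 0.115525·1.5792 + -0.000631·9.3228 = 0.1765  (Chevron)
  w_1 = 0.115525·0.2407 + -0.000631·12.0599 = 0.0202  (JPMorgan)
  w_2 = 0.115525·3.3854 + -0.000631·26.4321 = 0.3744  (Intel)
  w_3 = 0.115525·2.9854 + -0.000631·18.9710 = 0.3329  (Visa)
  w_4 = 0.115525·0.9089 + -0.000631·14.4035 = 0.0959  (Alcoa)
Σw_i=1.0000  μᵀw=0.1320
σ²=wᵀΣw=λ₁·μ_p+λ₂ = 0.115525·0.132 + -0.000631 = 0.014618 ≈ 0.0146


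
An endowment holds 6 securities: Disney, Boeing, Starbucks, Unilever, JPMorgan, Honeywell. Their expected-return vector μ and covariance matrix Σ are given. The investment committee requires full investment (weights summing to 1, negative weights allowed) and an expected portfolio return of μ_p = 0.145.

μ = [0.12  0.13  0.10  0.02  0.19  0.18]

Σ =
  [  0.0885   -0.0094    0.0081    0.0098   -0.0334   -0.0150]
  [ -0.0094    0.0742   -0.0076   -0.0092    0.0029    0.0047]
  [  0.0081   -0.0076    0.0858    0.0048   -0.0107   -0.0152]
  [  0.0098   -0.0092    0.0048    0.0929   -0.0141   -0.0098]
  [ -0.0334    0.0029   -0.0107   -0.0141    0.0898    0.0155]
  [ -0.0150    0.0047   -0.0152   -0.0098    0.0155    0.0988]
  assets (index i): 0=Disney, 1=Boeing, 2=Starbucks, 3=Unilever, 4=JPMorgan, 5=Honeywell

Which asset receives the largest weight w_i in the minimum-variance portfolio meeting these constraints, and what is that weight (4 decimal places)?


u=Σ⁻¹μ = [2.8448  2.1360  1.7874  0.7147  3.0824  2.0145]
v=Σ⁻¹𝟙 = [19.8740  17.7073  15.3198  13.9919  19.7441  12.9437]
a=μᵀu=1.760362  b=𝟙ᵀu=12.579874  c=𝟙ᵀv=99.580670  D=ac−b²=17.044838
λ₁=(c·0.145−b)/D = (99.580670·0.145−12.579874)/17.044838 = 0.109084
λ₂=(a−b·0.145)/D = (1.760362−12.579874·0.145)/17.044838 = -0.003738
w* = 0.109084·u + -0.003738·v:
  w_0 = 0.109084·2.8448 + -0.003738·19.8740 = 0.2360  (Disney)
  w_1 = 0.109084·2.1360 + -0.003738·17.7073 = 0.1668  (Boeing)
  w_2 = 0.109084·1.7874 + -0.003738·15.3198 = 0.1377  (Starbucks)
  w_3 = 0.109084·0.7147 + -0.003738·13.9919 = 0.0257  (Unilever)
  w_4 = 0.109084·3.0824 + -0.003738·19.7441 = 0.2624  (JPMorgan)
  w_5 = 0.109084·2.0145 + -0.003738·12.9437 = 0.1714  (Honeywell)
Σw_i=1.0000  μᵀw=0.1450
σ²=wᵀΣw=λ₁·μ_p+λ₂ = 0.109084·0.145 + -0.003738 = 0.012079 ≈ 0.0121

JPMorgan (0.2624)


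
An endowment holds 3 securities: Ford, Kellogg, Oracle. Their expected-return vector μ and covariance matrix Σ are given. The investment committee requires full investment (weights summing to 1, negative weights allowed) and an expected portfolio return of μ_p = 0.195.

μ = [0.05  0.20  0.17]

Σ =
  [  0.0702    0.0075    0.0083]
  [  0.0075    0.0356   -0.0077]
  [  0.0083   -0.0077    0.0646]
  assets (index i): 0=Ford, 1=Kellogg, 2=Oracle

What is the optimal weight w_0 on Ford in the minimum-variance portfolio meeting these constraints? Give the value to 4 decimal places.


-0.0391

u=Σ⁻¹μ = [-0.3841  6.4449  3.4491]
v=Σ⁻¹𝟙 = [8.9115  30.0887  17.9213]
a=μᵀu=1.856131  b=𝟙ᵀu=9.509941  c=𝟙ᵀv=56.921535  D=ac−b²=15.214851
λ₁=(c·0.195−b)/D = (56.921535·0.195−9.509941)/15.214851 = 0.104487
λ₂=(a−b·0.195)/D = (1.856131−9.509941·0.195)/15.214851 = 0.000111
w* = 0.104487·u + 0.000111·v:
  w_0 = 0.104487·-0.3841 + 0.000111·8.9115 = -0.0391  (Ford)
  w_1 = 0.104487·6.4449 + 0.000111·30.0887 = 0.6768  (Kellogg)
  w_2 = 0.104487·3.4491 + 0.000111·17.9213 = 0.3624  (Oracle)
Σw_i=1.0000  μᵀw=0.1950
σ²=wᵀΣw=λ₁·μ_p+λ₂ = 0.104487·0.195 + 0.000111 = 0.020486 ≈ 0.0205


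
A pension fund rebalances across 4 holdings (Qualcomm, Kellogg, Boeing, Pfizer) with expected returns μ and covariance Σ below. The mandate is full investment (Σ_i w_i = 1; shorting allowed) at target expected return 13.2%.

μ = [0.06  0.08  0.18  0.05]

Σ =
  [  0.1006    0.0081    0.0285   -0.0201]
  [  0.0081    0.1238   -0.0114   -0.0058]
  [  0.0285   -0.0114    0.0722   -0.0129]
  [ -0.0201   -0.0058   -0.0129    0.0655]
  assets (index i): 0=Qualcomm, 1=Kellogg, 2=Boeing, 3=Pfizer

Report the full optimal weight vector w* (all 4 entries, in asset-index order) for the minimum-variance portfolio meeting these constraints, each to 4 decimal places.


-0.0280  0.1873  0.5897  0.2509

p=Σ⁻¹μ = [-0.0243  0.9822  2.9108  1.4161]
q=Σ⁻¹𝟙 = [9.0704  9.9700  15.7824  22.0417]
a=μᵀp=0.671861  b=𝟙ᵀp=5.284750  c=𝟙ᵀq=56.864617  D=ac−b²=10.276557
λ₁=(c·0.132−b)/D = (56.864617·0.132−5.284750)/10.276557 = 0.216160
λ₂=(a−b·0.132)/D = (0.671861−5.284750·0.132)/10.276557 = -0.002503
w* = 0.216160·p + -0.002503·q:
  w_0 = 0.216160·-0.0243 + -0.002503·9.0704 = -0.0280  (Qualcomm)
  w_1 = 0.216160·0.9822 + -0.002503·9.9700 = 0.1873  (Kellogg)
  w_2 = 0.216160·2.9108 + -0.002503·15.7824 = 0.5897  (Boeing)
  w_3 = 0.216160·1.4161 + -0.002503·22.0417 = 0.2509  (Pfizer)
Σw_i=1.0000  μᵀw=0.1320
σ²=wᵀΣw=λ₁·μ_p+λ₂ = 0.216160·0.132 + -0.002503 = 0.026030 ≈ 0.0260


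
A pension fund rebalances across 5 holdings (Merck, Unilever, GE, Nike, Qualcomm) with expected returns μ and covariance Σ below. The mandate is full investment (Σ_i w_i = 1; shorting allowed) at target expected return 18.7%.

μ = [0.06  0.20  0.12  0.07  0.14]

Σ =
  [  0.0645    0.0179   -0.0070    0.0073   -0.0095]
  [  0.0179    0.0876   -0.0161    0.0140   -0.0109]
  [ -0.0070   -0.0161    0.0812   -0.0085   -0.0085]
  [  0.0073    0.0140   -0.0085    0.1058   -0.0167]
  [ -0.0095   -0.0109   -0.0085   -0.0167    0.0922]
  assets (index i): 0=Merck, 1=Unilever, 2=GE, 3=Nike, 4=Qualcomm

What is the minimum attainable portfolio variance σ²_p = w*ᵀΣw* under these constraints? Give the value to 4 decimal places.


0.0368

u=Σ⁻¹μ = [0.6747  2.7418  2.4025  0.8051  2.2794]
v=Σ⁻¹𝟙 = [15.5419  12.1704  19.0768  11.0881  17.6532]
a=μᵀu=1.252604  b=𝟙ᵀu=8.903425  c=𝟙ᵀv=75.530402  D=ac−b²=15.338721
λ₁=(c·0.187−b)/D = (75.530402·0.187−8.903425)/15.338721 = 0.340365
λ₂=(a−b·0.187)/D = (1.252604−8.903425·0.187)/15.338721 = -0.026882
w* = 0.340365·u + -0.026882·v:
  w_0 = 0.340365·0.6747 + -0.026882·15.5419 = -0.1882  (Merck)
  w_1 = 0.340365·2.7418 + -0.026882·12.1704 = 0.6060  (Unilever)
  w_2 = 0.340365·2.4025 + -0.026882·19.0768 = 0.3049  (GE)
  w_3 = 0.340365·0.8051 + -0.026882·11.0881 = -0.0241  (Nike)
  w_4 = 0.340365·2.2794 + -0.026882·17.6532 = 0.3013  (Qualcomm)
Σw_i=1.0000  μᵀw=0.1870
σ²=wᵀΣw=λ₁·μ_p+λ₂ = 0.340365·0.187 + -0.026882 = 0.036766 ≈ 0.0368


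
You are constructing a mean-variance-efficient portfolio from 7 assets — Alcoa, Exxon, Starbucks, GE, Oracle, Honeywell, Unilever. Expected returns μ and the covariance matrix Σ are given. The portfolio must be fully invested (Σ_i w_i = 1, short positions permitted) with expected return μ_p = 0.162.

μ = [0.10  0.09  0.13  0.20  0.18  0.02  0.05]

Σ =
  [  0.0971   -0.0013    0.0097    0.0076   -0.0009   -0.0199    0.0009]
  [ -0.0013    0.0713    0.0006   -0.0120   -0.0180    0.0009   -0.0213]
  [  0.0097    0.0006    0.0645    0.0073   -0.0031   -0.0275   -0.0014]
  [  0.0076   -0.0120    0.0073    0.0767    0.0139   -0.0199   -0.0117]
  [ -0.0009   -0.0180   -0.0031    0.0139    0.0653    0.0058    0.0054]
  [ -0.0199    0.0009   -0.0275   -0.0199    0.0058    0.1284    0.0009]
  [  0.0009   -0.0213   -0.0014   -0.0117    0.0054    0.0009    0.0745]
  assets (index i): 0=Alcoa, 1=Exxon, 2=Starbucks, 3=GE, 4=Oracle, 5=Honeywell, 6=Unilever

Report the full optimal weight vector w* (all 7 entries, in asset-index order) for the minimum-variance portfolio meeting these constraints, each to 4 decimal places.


p=Σ⁻¹μ = [0.8547  2.9677  2.1535  2.7997  2.8555  1.0212  1.7701]
q=Σ⁻¹𝟙 = [10.3369  28.2894  19.3982  19.0988  16.8129  15.3835  23.3455]
a=μᵀp=1.815394  b=𝟙ᵀp=14.422530  c=𝟙ᵀq=132.665145  D=ac−b²=32.830137
λ₁=(c·0.162−b)/D = (132.665145·0.162−14.422530)/32.830137 = 0.215327
λ₂=(a−b·0.162)/D = (1.815394−14.422530·0.162)/32.830137 = -0.015871
w* = 0.215327·p + -0.015871·q:
  w_0 = 0.215327·0.8547 + -0.015871·10.3369 = 0.0200  (Alcoa)
  w_1 = 0.215327·2.9677 + -0.015871·28.2894 = 0.1900  (Exxon)
  w_2 = 0.215327·2.1535 + -0.015871·19.3982 = 0.1558  (Starbucks)
  w_3 = 0.215327·2.7997 + -0.015871·19.0988 = 0.2997  (GE)
  w_4 = 0.215327·2.8555 + -0.015871·16.8129 = 0.3480  (Oracle)
  w_5 = 0.215327·1.0212 + -0.015871·15.3835 = -0.0243  (Honeywell)
  w_6 = 0.215327·1.7701 + -0.015871·23.3455 = 0.0106  (Unilever)
Σw_i=1.0000  μᵀw=0.1620
σ²=wᵀΣw=λ₁·μ_p+λ₂ = 0.215327·0.162 + -0.015871 = 0.019012 ≈ 0.0190

0.0200  0.1900  0.1558  0.2997  0.3480  -0.0243  0.0106


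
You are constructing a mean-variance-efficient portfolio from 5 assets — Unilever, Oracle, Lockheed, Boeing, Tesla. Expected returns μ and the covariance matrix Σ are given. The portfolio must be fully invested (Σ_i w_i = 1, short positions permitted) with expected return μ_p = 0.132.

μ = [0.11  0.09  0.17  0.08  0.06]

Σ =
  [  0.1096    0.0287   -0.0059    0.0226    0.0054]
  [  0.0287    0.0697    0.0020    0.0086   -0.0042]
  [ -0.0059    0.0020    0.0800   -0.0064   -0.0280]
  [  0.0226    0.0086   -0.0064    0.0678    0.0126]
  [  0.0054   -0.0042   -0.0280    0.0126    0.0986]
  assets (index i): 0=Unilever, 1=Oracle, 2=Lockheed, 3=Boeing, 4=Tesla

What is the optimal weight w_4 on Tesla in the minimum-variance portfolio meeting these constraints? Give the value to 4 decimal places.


0.1463

u=Σ⁻¹μ = [0.6698  0.9088  2.6601  0.8590  1.2562]
v=Σ⁻¹𝟙 = [4.0981  11.6327  18.3697  10.9983  14.2242]
a=μᵀu=0.751778  b=𝟙ᵀu=6.353903  c=𝟙ᵀv=59.322997  D=ac−b²=4.225619
λ₁=(c·0.132−b)/D = (59.322997·0.132−6.353903)/4.225619 = 0.349471
λ₂=(a−b·0.132)/D = (0.751778−6.353903·0.132)/4.225619 = -0.020574
w* = 0.349471·u + -0.020574·v:
  w_0 = 0.349471·0.6698 + -0.020574·4.0981 = 0.1498  (Unilever)
  w_1 = 0.349471·0.9088 + -0.020574·11.6327 = 0.0783  (Oracle)
  w_2 = 0.349471·2.6601 + -0.020574·18.3697 = 0.5517  (Lockheed)
  w_3 = 0.349471·0.8590 + -0.020574·10.9983 = 0.0739  (Boeing)
  w_4 = 0.349471·1.2562 + -0.020574·14.2242 = 0.1463  (Tesla)
Σw_i=1.0000  μᵀw=0.1320
σ²=wᵀΣw=λ₁·μ_p+λ₂ = 0.349471·0.132 + -0.020574 = 0.025556 ≈ 0.0256
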